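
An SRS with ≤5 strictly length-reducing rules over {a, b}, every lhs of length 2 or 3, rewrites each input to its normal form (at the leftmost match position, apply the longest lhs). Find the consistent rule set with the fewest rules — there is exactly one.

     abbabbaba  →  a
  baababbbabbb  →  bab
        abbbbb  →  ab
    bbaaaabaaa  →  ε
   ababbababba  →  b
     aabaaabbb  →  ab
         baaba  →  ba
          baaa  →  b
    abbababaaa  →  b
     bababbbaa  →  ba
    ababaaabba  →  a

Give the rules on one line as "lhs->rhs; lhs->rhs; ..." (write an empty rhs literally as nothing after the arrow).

aa->a; aaa->; aba->a; bb->a

  | abbabbaba => aaabbaba => bbaba => aaba => aba => a
  | baababbbabbb => bababbbabbb => babbbabbb => baababbb => bababbb => babbb => baab => bab
  | abbbbb => aabbb => abbb => aab => ab
  | bbaaaabaaa => aaaaabaaa => aabaaa => abaaa => aaa => ε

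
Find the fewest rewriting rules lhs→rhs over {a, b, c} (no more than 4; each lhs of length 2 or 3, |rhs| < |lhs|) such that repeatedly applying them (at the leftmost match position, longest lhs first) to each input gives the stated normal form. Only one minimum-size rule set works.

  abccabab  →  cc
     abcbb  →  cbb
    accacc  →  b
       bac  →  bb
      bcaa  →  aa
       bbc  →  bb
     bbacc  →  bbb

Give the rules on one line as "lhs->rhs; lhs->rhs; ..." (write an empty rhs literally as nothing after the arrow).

  | abccabab => ccabab => ccab => cc
  | abcbb => cbb
  | accacc => bcacc => acc => bc => b
  | bac => bb

ab->; ac->b; bc->b; bca->a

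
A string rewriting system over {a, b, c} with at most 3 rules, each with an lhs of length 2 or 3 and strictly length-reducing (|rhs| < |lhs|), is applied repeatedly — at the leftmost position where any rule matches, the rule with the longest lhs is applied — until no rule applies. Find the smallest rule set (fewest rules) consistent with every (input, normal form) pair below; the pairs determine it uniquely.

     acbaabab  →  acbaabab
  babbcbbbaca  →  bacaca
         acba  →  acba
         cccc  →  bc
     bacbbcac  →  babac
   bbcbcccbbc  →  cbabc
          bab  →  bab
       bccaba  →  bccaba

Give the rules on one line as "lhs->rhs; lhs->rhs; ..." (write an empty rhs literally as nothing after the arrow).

  | acbaabab
  | babbcbbbaca => baccbbbaca => bacccbaca => babbaca => bacaca
  | acba
  | cccc => bc

bb->c; cbc->ba; ccc->b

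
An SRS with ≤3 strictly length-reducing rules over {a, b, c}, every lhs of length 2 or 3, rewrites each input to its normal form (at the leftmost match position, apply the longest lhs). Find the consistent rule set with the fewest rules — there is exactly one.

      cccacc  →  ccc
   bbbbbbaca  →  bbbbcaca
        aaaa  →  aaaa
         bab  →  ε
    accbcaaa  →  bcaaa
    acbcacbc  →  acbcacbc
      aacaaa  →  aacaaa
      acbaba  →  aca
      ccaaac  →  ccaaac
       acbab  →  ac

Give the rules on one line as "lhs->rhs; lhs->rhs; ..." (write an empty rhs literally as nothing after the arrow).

acc->; bab->; bba->ca

  | cccacc => ccc
  | bbbbbbaca => bbbbcaca
  | aaaa
  | bab => ε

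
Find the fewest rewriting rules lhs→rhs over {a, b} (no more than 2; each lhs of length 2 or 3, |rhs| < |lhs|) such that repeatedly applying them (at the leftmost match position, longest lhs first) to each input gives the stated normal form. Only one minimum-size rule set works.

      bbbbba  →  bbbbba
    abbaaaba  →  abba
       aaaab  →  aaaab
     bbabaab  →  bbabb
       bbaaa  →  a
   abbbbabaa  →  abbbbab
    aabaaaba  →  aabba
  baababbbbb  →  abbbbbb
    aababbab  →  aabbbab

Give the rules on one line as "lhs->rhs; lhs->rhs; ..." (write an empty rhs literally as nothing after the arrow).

  | bbbbba
  | abbaaaba => abaaba => ababa => abba
  | aaaab
  | bbabaab => bbabab => bbabb

aba->ab; baa->a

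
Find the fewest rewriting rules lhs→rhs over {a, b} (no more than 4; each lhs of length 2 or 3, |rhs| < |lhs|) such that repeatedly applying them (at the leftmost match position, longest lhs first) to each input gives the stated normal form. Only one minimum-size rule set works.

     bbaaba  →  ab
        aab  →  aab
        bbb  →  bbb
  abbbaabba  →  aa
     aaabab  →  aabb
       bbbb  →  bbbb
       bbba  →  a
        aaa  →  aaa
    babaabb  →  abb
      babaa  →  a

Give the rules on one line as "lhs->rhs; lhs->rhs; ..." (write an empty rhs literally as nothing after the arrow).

  | bbaaba => aaba => ab
  | aab
  | bbb
  | abbbaabba => abaabba => babba => abba => aa

aba->b; ba->a; bba->a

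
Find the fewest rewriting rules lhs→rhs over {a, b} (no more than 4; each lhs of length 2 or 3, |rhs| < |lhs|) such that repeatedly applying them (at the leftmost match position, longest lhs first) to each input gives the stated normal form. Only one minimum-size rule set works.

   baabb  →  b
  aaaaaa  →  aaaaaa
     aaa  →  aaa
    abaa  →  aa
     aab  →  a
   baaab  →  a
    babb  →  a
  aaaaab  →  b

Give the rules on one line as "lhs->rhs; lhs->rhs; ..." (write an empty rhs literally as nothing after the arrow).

aab->bb; ab->b; ba->a; bb->a

  | baabb => aabb => bbb => ab => b
  | aaaaaa
  | aaa
  | abaa => baa => aa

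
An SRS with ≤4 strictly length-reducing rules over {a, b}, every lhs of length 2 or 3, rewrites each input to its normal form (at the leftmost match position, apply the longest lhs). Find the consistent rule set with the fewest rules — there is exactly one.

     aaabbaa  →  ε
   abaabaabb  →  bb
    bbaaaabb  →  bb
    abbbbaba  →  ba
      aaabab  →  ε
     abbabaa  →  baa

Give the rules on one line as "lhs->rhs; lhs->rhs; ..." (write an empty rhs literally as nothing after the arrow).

aaa->; ab->b; bab->; bba->aa

  | aaabbaa => bbaa => aaa => ε
  | abaabaabb => baabaabb => babaabb => aabb => abb => bb
  | bbaaaabb => aaaaabb => aabb => abb => bb
  | abbbbaba => bbbbaba => bbaaba => aaaba => ba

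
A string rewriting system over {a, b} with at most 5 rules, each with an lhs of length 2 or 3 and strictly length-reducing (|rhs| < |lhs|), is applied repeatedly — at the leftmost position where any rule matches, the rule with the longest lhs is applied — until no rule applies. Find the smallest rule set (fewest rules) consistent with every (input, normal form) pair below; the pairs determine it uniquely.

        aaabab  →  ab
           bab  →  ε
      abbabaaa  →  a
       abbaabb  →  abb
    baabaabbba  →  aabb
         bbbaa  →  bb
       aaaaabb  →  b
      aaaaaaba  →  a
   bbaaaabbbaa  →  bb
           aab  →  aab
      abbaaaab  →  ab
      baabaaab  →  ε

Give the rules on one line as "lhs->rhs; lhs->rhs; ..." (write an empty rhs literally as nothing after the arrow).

aaa->ba; ba->; baa->ba; bab->

  | aaabab => babab => ab
  | bab => ε
  | abbabaaa => abaaa => abaa => aba => a
  | abbaabb => abbabb => abb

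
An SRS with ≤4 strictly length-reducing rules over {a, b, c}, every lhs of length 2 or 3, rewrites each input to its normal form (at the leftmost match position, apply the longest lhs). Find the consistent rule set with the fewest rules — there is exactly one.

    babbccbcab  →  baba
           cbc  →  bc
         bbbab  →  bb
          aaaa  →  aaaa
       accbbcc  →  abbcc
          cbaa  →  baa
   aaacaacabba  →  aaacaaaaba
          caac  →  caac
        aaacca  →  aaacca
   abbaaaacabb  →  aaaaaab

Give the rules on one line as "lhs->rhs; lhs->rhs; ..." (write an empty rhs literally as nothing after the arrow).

  | babbccbcab => babbcbcab => babbbcab => babbbaa => baba
  | cbc => bc
  | bbbab => bb
  | aaaa

bba->; cab->aa; cb->b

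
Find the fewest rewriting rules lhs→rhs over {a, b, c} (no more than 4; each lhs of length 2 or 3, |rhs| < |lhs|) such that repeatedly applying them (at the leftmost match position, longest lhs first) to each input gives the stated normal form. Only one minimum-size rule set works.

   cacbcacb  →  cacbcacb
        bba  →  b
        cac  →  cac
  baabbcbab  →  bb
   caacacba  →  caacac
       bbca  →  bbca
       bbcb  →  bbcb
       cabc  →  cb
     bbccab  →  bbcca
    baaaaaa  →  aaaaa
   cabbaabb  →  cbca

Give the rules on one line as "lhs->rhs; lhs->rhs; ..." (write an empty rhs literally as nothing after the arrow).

ab->a; aba->bc; abc->b; ba->

  | cacbcacb
  | bba => b
  | cac
  | baabbcbab => abbcbab => abcbab => bbab => bb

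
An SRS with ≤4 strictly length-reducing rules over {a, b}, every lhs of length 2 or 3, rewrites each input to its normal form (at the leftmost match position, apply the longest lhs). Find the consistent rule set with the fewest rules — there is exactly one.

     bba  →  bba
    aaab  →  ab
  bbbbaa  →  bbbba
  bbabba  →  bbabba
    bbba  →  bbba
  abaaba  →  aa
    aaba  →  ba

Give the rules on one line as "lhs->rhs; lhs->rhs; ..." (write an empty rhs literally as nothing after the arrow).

aab->b; aba->aa; baa->ba

  | bba
  | aaab => ab
  | bbbbaa => bbbba
  | bbabba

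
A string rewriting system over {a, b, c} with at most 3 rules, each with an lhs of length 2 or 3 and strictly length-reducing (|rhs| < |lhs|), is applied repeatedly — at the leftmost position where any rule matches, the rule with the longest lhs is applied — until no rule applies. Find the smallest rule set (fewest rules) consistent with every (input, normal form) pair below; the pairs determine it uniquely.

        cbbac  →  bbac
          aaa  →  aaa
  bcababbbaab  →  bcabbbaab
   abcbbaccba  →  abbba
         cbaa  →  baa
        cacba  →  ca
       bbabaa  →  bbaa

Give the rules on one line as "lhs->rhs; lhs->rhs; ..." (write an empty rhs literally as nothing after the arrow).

aba->a; cb->b

  | cbbac => bbac
  | aaa
  | bcababbbaab => bcabbbaab
  | abcbbaccba => abbbaccba => abbbacba => abbbaba => abbba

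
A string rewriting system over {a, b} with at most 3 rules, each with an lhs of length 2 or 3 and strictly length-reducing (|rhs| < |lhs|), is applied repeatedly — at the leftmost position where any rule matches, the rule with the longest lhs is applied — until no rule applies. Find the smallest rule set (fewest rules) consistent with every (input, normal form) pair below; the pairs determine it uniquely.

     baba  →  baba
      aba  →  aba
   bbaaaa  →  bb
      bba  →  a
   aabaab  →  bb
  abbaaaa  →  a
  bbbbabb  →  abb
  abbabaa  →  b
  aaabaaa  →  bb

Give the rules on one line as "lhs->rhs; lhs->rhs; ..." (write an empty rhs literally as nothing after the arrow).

  | baba
  | aba
  | bbaaaa => aaaa => baa => bb
  | bba => a

aa->b; bba->a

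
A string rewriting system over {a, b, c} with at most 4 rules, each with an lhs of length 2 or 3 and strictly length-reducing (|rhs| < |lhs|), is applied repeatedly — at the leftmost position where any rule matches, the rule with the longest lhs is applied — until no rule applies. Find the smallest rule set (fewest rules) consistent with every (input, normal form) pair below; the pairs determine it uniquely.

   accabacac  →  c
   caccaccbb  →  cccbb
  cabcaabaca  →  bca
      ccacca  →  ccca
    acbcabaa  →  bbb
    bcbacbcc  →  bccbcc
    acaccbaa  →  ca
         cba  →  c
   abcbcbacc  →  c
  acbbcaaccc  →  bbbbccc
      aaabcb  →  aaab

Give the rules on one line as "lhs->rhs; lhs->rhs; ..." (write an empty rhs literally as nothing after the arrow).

  | accabacac => cabacac => cacac => cac => c
  | caccaccbb => ccaccbb => cccbb
  | cabcaabaca => caaabaca => bbabaca => bbaca => bca
  | ccacca => ccca

abc->a; ac->; ba->; caa->bb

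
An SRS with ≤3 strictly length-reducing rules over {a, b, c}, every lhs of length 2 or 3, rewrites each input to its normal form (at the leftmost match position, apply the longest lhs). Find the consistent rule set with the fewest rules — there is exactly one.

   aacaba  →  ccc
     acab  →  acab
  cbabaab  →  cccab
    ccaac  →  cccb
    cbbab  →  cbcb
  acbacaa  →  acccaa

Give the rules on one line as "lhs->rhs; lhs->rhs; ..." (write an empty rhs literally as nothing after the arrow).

aac->cb; ba->c

  | aacaba => cbaba => ccba => ccc
  | acab
  | cbabaab => ccbaab => cccab
  | ccaac => cccb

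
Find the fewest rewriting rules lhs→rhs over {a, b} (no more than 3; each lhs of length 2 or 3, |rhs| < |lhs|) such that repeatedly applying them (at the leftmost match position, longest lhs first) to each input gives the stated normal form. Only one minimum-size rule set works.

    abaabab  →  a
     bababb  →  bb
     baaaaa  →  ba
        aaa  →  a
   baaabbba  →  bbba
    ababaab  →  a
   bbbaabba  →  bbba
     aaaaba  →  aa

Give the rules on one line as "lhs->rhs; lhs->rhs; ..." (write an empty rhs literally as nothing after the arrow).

aaa->a; ab->

  | abaabab => aabab => aab => a
  | bababb => babb => bb
  | baaaaa => baaa => ba
  | aaa => a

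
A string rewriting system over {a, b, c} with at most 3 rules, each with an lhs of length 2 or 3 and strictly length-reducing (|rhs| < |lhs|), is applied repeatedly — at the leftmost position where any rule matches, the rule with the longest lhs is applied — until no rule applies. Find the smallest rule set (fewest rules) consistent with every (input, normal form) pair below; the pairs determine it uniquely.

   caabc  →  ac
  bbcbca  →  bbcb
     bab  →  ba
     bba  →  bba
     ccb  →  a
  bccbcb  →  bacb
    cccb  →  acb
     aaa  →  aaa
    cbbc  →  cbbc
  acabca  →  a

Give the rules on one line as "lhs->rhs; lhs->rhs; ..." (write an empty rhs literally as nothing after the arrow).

ab->a; ca->; cc->a

  | caabc => abc => ac
  | bbcbca => bbcb
  | bab => ba
  | bba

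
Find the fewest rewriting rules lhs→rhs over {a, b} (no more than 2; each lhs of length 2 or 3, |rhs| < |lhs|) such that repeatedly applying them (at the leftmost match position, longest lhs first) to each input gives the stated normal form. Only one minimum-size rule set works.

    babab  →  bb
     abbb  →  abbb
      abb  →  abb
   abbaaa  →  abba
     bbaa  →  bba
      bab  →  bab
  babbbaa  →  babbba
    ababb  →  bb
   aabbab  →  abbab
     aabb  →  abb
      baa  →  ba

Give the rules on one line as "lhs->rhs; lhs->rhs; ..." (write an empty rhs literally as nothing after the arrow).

  | babab => bb
  | abbb
  | abb
  | abbaaa => abbaa => abba

aa->a; aba->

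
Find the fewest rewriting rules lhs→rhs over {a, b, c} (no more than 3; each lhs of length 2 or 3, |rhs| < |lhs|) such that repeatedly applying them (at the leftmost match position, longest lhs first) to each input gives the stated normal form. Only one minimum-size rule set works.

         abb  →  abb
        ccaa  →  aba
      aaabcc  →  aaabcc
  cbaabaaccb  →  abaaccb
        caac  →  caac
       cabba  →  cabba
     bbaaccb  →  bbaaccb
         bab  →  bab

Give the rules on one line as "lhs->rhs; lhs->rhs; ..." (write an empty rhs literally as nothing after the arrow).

  | abb
  | ccaa => aba
  | aaabcc
  | cbaabaaccb => abaaccb

cba->; cca->ab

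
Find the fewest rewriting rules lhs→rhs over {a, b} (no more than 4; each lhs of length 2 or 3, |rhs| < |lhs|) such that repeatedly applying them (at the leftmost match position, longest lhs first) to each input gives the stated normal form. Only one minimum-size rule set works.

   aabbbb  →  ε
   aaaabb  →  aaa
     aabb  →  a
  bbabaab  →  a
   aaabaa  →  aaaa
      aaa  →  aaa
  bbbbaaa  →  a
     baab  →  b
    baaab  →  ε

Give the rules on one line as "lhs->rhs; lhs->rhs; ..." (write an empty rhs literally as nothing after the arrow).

ab->; abb->; ba->a; baa->

  | aabbbb => abb => ε
  | aaaabb => aaa
  | aabb => a
  | bbabaab => babaab => abaab => aab => a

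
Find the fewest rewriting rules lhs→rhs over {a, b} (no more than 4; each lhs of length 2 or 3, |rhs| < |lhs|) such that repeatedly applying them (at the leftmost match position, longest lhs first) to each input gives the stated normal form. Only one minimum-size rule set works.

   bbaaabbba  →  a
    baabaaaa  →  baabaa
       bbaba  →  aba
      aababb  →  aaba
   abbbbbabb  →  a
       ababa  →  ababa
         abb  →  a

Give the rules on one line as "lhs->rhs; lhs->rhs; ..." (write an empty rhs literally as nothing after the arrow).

  | bbaaabbba => aaabbba => abbba => aaa => a
  | baabaaaa => baabaa
  | bbaba => aba
  | aababb => aaba

aaa->a; bb->; bbb->a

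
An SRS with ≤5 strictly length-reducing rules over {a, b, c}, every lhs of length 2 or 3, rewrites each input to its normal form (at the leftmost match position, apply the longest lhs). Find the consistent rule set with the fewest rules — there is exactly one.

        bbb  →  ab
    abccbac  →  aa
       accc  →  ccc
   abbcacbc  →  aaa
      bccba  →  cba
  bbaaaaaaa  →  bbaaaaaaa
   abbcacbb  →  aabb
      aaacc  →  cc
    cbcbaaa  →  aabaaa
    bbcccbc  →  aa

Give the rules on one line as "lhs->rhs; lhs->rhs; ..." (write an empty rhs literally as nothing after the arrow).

ac->c; bbb->ab; bc->a; cbc->aa

  | bbb => ab
  | abccbac => aacbac => acbac => cbac => cbc => aa
  | accc => ccc
  | abbcacbc => abaacbc => abacbc => abcbc => aabc => aaa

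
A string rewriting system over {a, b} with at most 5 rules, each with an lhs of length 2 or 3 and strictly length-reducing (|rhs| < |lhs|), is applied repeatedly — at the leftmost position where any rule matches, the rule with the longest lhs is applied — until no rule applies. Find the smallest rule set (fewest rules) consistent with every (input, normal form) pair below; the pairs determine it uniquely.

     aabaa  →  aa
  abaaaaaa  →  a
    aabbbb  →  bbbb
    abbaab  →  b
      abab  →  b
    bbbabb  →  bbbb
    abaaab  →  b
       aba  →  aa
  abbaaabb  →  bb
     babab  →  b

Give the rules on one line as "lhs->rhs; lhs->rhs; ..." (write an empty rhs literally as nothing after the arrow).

aaa->a; ab->b; aba->aa; ba->

  | aabaa => aaaa => aa
  | abaaaaaa => aaaaaaa => aaaaa => aaa => a
  | aabbbb => abbbb => bbbb
  | abbaab => bbaab => bab => b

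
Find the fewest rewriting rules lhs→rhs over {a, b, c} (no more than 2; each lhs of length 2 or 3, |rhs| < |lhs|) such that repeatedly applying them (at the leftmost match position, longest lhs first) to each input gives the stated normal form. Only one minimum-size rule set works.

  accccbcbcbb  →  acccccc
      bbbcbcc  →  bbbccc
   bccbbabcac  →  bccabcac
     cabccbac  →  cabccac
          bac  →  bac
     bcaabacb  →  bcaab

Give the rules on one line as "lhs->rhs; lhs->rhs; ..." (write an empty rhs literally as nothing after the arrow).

  | accccbcbcbb => acccccbcbb => accccccbb => accccccb => acccccc
  | bbbcbcc => bbbccc
  | bccbbabcac => bccbabcac => bccabcac
  | cabccbac => cabccac

acb->; cb->c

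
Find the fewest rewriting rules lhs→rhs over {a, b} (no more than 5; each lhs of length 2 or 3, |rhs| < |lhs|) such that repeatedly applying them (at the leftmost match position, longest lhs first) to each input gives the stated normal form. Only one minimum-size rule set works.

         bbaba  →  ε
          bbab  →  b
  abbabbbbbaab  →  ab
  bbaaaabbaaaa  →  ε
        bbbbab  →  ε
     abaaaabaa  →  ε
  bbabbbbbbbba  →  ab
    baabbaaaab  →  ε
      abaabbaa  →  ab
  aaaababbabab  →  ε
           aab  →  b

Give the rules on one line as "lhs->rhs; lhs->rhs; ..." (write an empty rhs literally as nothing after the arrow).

  | bbaba => aaba => ba => ε
  | bbab => aab => b
  | abbabbbbbaab => aaabbbbbaab => abbbbbbaab => aabbbbaab => bbbbaab => abbaab => aaaab => abab => ab
  | bbaaaabbaaaa => aaaaabbaaaa => abaabbaaaa => aabbaaaa => bbaaaa => aaaaa => abaa => aa => ε

aa->; aaa->ab; ba->; bb->a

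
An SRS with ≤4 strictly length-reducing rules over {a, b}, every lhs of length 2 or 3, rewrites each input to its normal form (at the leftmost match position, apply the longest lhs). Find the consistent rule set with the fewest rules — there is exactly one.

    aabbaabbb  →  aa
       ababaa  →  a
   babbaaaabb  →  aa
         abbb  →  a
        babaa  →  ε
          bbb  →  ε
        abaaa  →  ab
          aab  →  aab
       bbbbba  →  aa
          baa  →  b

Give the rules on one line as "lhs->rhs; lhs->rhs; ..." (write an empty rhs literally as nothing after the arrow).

  | aabbaabbb => aaaaabbb => aabbb => aa
  | ababaa => abbaa => aaaa => a
  | babbaaaabb => bbbaaaabb => aaaabb => abb => aa
  | abbb => a

aaa->; ba->b; bb->a; bbb->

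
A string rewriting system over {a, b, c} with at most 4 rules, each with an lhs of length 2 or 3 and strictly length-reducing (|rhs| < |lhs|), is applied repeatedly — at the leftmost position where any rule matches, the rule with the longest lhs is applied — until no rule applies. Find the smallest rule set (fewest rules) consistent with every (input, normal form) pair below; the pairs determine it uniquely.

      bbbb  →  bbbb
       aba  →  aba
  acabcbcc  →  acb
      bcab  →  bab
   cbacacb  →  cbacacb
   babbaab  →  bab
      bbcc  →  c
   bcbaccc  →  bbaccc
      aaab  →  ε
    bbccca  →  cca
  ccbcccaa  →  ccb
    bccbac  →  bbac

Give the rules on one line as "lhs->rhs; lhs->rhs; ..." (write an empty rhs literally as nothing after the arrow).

aa->c; bbc->; bc->b; cab->

  | bbbb
  | aba
  | acabcbcc => acbcc => acbc => acb
  | bcab => bab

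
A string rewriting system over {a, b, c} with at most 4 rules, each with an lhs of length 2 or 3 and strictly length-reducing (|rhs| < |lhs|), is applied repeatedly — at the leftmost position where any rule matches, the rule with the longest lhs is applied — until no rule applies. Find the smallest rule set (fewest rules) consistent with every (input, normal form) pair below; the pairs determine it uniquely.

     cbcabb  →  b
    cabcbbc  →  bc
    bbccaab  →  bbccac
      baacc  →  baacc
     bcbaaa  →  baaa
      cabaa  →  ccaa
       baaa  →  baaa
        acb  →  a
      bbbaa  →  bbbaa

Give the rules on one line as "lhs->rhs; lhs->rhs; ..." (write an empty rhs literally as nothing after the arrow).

  | cbcabb => cabb => ccb => b
  | cabcbbc => cccbbc => cbbc => bc
  | bbccaab => bbccac
  | baacc

ab->c; cb->; ccb->b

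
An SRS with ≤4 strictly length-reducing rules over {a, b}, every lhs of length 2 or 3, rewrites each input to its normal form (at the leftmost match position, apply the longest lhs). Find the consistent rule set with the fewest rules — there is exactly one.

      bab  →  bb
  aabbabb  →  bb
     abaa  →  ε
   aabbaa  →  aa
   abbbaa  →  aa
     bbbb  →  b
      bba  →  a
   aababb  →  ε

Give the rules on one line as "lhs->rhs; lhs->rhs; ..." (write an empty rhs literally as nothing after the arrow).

ab->b; baa->; bba->a; bbb->

  | bab => bb
  | aabbabb => abbabb => bbabb => abb => bb
  | abaa => baa => ε
  | aabbaa => abbaa => bbaa => aa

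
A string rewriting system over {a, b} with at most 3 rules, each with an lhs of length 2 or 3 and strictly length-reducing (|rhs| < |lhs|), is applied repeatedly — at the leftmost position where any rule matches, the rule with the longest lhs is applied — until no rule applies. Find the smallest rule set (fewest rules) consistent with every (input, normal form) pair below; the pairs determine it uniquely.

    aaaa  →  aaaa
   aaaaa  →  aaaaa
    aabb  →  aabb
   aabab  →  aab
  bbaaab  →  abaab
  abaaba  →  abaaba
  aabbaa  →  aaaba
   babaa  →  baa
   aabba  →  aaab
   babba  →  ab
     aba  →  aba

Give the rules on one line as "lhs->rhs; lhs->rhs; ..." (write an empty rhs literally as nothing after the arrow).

  | aaaa
  | aaaaa
  | aabb
  | aabab => aab

bab->b; bba->ab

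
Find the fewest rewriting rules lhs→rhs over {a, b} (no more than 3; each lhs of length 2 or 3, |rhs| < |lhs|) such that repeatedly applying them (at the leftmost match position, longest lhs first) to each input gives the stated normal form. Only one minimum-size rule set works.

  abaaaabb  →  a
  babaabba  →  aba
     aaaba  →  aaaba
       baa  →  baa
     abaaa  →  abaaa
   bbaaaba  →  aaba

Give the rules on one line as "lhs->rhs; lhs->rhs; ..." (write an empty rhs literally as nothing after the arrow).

abb->bb; bba->; bbb->a

  | abaaaabb => abaaabb => abaabb => ababb => abbb => bbb => a
  | babaabba => bababba => babbba => bbbba => aba
  | aaaba
  | baa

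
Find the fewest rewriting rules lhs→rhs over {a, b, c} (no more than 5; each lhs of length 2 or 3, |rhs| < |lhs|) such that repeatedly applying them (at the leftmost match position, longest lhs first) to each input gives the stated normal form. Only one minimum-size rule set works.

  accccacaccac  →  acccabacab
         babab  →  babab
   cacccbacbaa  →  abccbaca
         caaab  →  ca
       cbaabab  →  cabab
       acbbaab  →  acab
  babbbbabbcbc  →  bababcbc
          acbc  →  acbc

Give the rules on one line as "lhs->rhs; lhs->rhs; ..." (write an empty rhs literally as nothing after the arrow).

  | accccacaccac => acccabaccac => acccabacab
  | babab
  | cacccbacbaa => abccbacbaa => abccbaca
  | caaab => ca

aab->; baa->a; bb->b; cac->ab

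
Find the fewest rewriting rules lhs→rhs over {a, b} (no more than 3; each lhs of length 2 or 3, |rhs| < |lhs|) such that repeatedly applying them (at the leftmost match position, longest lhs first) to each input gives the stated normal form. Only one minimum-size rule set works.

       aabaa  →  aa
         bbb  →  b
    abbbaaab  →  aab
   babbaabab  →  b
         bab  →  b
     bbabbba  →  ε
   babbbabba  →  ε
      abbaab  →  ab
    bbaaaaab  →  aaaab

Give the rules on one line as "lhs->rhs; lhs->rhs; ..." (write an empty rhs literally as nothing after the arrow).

  | aabaa => aa
  | bbb => bb => b
  | abbbaaab => abbaaab => abaaab => aab
  | babbaabab => bbaabab => baabab => abab => b

aba->; ba->; bb->b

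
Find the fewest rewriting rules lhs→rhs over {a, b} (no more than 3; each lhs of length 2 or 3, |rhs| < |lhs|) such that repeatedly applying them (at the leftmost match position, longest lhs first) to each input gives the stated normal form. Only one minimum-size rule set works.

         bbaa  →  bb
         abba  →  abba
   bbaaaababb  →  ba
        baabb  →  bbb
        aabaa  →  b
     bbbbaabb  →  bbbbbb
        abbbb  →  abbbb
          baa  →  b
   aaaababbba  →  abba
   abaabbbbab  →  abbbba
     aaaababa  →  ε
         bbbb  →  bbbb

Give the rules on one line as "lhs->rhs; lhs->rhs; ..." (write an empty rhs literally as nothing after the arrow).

aa->; bab->a

  | bbaa => bb
  | abba
  | bbaaaababb => bbaababb => bbbabb => bbab => ba
  | baabb => bbb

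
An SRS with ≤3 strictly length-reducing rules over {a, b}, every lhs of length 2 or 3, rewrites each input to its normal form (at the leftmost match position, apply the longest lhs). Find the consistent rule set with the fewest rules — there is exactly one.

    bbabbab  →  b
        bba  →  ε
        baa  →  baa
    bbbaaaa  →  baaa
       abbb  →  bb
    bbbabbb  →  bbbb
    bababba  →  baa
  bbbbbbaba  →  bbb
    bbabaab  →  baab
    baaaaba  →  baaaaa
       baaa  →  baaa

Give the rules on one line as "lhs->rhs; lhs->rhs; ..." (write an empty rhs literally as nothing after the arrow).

  | bbabbab => bbab => b
  | bba => ε
  | baa
  | bbbaaaa => baaa

aba->aa; abb->b; bba->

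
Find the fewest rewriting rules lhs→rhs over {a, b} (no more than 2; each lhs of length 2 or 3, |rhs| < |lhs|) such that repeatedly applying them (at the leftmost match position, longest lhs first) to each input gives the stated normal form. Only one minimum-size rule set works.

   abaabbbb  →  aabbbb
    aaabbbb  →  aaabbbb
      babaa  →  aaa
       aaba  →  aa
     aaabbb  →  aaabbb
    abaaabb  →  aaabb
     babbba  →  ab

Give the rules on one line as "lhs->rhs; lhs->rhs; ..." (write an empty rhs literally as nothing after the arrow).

  | abaabbbb => aabbbb
  | aaabbbb
  | babaa => aaa
  | aaba => aa

ba->; bab->a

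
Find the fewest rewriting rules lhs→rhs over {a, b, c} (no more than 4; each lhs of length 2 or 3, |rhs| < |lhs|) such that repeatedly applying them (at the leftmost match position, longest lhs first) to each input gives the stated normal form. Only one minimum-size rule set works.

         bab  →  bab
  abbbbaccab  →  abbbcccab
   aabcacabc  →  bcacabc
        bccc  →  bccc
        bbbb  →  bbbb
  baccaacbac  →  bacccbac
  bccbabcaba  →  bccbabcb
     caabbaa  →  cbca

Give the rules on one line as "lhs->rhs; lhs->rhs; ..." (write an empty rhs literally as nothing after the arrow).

  | bab
  | abbbbaccab => abbbcccab
  | aabcacabc => bcacabc
  | bccc

aa->; aba->b; bba->bc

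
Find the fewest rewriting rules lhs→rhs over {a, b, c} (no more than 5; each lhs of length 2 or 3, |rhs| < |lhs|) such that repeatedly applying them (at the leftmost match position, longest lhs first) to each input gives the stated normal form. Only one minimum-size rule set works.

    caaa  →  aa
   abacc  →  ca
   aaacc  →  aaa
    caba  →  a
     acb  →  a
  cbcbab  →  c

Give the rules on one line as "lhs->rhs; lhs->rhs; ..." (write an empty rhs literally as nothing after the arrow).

ab->c; caa->a; cb->; cc->

  | caaa => aa
  | abacc => cacc => ca
  | aaacc => aaa
  | caba => cca => a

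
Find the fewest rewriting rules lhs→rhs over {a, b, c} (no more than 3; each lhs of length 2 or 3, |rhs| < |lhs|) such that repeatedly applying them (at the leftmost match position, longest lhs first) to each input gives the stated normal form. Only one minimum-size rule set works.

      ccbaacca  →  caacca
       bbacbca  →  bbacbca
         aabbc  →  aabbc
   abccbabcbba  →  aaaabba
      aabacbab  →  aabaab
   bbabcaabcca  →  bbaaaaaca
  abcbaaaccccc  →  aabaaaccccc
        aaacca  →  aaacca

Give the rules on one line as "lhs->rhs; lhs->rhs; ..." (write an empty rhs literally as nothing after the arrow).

abc->aa; cba->a

  | ccbaacca => caacca
  | bbacbca
  | aabbc
  | abccbabcbba => aacbabcbba => aaabcbba => aaaabba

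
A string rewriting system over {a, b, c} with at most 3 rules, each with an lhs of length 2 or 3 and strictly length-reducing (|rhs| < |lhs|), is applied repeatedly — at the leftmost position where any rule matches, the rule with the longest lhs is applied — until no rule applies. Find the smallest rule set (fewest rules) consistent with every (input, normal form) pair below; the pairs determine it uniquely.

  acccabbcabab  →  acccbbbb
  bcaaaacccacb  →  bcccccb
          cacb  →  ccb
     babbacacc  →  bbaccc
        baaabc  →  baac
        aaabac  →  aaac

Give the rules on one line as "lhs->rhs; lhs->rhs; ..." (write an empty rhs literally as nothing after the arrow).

ab->; ca->c; cba->b

  | acccabbcabab => acccbbcabab => acccbbcbab => acccbbbb
  | bcaaaacccacb => bcaaacccacb => bcaacccacb => bcacccacb => bccccacb => bcccccb
  | cacb => ccb
  | babbacacc => bbacacc => bbaccc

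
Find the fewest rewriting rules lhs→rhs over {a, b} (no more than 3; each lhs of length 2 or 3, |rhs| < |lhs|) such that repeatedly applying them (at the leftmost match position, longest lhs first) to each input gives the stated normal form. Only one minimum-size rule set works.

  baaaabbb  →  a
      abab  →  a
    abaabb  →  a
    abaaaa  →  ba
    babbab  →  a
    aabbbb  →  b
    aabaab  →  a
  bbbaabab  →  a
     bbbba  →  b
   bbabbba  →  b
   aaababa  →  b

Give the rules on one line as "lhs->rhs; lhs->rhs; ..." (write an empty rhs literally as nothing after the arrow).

  | baaaabbb => bbaabbb => aaabbb => babbb => bbbb => abb => bb => a
  | abab => bab => bb => a
  | abaabb => baabb => bbbb => abb => bb => a
  | abaaaa => baaaa => bbaa => aaa => ba

aa->b; ab->b; bb->a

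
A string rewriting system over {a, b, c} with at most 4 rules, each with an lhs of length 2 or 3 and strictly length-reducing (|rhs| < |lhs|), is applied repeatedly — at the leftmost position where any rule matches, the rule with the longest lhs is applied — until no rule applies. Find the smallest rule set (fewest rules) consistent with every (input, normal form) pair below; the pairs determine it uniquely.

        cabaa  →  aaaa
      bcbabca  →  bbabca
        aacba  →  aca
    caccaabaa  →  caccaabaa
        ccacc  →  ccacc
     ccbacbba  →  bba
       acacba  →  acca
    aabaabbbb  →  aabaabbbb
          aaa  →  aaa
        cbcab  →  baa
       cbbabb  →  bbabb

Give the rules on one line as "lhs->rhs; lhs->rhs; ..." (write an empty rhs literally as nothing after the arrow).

  | cabaa => aaaa
  | bcbabca => bbabca
  | aacba => aca
  | caccaabaa

acb->c; cab->aa; cb->b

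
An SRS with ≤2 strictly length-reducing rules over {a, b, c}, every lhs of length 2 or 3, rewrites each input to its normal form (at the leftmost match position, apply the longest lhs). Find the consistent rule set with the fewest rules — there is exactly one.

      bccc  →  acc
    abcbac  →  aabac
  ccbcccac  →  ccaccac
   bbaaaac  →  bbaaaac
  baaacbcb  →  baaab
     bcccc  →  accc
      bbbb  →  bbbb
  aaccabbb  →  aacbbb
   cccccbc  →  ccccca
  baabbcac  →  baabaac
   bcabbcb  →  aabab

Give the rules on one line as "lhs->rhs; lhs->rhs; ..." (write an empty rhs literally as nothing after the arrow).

  | bccc => acc
  | abcbac => aabac
  | ccbcccac => ccaccac
  | bbaaaac

bc->a; cab->b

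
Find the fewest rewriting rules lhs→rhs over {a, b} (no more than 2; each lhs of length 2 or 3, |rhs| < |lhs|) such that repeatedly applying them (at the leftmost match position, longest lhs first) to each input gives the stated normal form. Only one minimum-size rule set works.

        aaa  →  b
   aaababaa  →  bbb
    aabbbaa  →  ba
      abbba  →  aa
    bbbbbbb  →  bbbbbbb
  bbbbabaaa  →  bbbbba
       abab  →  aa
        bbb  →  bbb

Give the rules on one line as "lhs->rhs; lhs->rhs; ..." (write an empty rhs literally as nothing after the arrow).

  | aaa => b
  | aaababaa => bbabaa => bbaaa => bbb
  | aabbbaa => aabbaa => aabaa => aaaa => ba
  | abbba => abba => aba => aa

aaa->b; ab->a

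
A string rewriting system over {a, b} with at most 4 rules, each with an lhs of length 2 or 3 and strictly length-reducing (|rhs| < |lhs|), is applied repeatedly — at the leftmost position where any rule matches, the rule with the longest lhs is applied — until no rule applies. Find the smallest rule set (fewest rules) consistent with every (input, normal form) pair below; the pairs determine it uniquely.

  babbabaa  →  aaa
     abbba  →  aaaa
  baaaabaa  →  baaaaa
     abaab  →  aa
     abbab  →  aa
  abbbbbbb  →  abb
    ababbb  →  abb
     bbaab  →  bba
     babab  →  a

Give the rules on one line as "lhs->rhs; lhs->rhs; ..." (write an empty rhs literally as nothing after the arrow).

aab->a; aba->aa; bab->a; bbb->aa

  | babbabaa => ababaa => aabaa => aaa
  | abbba => aaaa
  | baaaabaa => baaaaa
  | abaab => aaab => aa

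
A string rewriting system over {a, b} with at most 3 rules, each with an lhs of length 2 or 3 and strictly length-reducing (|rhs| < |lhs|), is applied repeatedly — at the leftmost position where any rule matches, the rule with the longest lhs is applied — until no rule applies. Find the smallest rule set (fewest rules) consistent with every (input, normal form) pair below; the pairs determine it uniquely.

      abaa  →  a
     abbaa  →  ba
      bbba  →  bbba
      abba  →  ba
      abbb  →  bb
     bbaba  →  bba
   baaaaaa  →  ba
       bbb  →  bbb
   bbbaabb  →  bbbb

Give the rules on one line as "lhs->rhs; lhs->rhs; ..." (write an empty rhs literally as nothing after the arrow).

  | abaa => aa => a
  | abbaa => baa => ba
  | bbba
  | abba => ba

aa->a; ab->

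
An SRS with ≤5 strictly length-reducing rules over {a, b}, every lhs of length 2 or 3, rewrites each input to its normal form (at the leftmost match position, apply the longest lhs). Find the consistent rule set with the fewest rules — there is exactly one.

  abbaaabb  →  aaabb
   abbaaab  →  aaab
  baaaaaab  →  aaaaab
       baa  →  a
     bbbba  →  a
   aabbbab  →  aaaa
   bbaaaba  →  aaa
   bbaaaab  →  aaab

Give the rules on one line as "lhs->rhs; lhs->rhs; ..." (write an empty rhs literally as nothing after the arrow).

ba->a; baa->a; bab->aa; bba->ba

  | abbaaabb => abaaabb => aaabb
  | abbaaab => abaaab => aaab
  | baaaaaab => aaaaab
  | baa => a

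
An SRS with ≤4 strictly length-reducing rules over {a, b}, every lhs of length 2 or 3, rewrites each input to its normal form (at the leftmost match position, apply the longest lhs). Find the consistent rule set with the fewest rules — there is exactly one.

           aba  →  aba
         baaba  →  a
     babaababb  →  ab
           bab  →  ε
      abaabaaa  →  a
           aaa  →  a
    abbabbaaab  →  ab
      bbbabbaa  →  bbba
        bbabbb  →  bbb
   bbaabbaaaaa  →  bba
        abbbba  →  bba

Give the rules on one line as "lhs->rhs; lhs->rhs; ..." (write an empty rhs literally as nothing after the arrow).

  | aba
  | baaba => baba => a
  | babaababb => aababb => ababb => ab
  | bab => ε

aa->a; abb->; bab->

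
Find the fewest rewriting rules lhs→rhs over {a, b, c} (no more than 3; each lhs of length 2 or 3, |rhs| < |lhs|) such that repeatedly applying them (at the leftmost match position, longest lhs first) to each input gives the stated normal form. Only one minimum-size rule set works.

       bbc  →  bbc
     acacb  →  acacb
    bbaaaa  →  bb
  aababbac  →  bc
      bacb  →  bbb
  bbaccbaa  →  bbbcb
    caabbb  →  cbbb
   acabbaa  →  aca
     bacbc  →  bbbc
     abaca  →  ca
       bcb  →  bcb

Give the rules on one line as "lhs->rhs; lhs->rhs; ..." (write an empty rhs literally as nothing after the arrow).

aa->; ab->a; bac->bb

  | bbc
  | acacb
  | bbaaaa => bbaa => bb
  | aababbac => babbac => babac => baac => bc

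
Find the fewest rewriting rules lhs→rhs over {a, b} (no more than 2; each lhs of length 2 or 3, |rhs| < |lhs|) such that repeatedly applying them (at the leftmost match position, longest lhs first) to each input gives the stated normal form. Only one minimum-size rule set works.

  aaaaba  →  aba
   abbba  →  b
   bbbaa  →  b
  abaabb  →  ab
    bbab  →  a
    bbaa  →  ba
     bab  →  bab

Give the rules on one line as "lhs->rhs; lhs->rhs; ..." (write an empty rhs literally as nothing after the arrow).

aa->b; bb->a

  | aaaaba => baaba => bbba => aba
  | abbba => aaba => bba => aa => b
  | bbbaa => abaa => abb => aa => b
  | abaabb => abbbb => aabb => bbb => ab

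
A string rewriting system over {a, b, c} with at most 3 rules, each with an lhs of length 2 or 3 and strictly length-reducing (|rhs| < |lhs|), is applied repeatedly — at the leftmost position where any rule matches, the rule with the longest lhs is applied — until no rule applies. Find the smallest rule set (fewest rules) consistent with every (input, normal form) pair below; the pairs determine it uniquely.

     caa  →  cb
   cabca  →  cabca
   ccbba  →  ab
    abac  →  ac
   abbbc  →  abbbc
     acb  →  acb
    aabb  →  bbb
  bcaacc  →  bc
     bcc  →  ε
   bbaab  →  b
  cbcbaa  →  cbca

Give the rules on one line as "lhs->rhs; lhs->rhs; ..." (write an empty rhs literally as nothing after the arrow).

  | caa => cb
  | cabca
  | ccbba => abba => ab
  | abac => ac

aa->b; ba->; cc->a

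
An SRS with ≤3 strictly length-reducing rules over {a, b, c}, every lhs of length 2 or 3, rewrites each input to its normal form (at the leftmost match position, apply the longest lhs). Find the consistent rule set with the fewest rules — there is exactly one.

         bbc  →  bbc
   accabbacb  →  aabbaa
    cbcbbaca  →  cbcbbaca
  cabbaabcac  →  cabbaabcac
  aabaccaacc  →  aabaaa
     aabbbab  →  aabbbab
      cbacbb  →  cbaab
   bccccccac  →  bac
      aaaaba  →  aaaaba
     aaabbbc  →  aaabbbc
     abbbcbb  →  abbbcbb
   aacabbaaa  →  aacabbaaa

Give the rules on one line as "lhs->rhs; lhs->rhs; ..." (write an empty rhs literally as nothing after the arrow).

acb->aa; cc->

  | bbc
  | accabbacb => aabbacb => aabbaa
  | cbcbbaca
  | cabbaabcac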